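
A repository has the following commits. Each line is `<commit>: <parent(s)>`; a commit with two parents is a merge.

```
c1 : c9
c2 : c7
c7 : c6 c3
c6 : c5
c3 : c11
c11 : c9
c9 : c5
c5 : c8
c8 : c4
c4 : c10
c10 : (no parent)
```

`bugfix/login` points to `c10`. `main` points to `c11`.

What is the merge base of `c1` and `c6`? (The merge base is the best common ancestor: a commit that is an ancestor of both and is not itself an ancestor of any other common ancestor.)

c5

Ancestors of c1: {c1, c10, c4, c5, c8, c9}.
Ancestors of c6: {c10, c4, c5, c6, c8}.
Common ancestors: {c10, c4, c5, c8}.
Among these, c5 is not an ancestor of any other common ancestor — it is the merge base.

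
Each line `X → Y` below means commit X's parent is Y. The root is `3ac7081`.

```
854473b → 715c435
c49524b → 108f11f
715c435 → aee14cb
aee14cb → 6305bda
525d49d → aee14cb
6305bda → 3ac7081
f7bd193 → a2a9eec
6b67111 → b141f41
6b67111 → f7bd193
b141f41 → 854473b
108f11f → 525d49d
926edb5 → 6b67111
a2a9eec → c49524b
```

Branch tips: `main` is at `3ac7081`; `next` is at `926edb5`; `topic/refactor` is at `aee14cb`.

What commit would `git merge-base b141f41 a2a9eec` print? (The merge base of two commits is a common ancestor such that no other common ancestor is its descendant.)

aee14cb

Ancestors of b141f41: {3ac7081, 6305bda, 715c435, 854473b, aee14cb, b141f41}.
Ancestors of a2a9eec: {108f11f, 3ac7081, 525d49d, 6305bda, a2a9eec, aee14cb, c49524b}.
Common ancestors: {3ac7081, 6305bda, aee14cb}.
Among these, aee14cb is not an ancestor of any other common ancestor — it is the merge base.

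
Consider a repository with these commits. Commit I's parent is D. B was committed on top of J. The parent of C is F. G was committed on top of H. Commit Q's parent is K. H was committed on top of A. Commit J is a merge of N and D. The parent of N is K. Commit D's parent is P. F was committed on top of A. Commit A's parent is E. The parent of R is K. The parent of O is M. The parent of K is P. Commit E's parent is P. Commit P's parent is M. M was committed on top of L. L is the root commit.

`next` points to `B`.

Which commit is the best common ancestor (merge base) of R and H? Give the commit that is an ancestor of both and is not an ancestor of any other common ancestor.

Ancestors of R: {K, L, M, P, R}.
Ancestors of H: {A, E, H, L, M, P}.
Common ancestors: {L, M, P}.
Among these, P is not an ancestor of any other common ancestor — it is the merge base.

P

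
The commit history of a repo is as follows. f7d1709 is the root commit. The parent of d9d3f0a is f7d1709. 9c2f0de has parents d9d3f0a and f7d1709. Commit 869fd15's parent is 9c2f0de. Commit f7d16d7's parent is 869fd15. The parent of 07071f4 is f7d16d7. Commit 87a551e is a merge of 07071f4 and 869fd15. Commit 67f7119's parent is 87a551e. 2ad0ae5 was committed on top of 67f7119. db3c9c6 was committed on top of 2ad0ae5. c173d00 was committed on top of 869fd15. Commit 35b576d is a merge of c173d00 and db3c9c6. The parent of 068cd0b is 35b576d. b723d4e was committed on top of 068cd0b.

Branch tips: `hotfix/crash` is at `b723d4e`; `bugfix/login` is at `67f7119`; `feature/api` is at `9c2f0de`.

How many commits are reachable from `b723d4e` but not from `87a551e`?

7

Reachable from b723d4e: {068cd0b, 07071f4, 2ad0ae5, 35b576d, 67f7119, 869fd15, 87a551e, 9c2f0de, b723d4e, c173d00, d9d3f0a, db3c9c6, f7d16d7, f7d1709}.
Reachable from 87a551e: {07071f4, 869fd15, 87a551e, 9c2f0de, d9d3f0a, f7d16d7, f7d1709}.
In b723d4e's history but not 87a551e's: {068cd0b, 2ad0ae5, 35b576d, 67f7119, b723d4e, c173d00, db3c9c6} — 7 commits.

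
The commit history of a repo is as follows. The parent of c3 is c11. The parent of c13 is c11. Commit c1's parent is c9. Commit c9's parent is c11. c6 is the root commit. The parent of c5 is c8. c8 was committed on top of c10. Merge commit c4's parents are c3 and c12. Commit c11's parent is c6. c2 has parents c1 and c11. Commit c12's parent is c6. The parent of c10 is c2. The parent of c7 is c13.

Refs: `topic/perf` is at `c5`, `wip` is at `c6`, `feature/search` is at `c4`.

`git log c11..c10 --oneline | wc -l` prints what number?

4

Reachable from c10: {c1, c10, c11, c2, c6, c9}.
Reachable from c11: {c11, c6}.
In c10's history but not c11's: {c1, c10, c2, c9} — 4 commits.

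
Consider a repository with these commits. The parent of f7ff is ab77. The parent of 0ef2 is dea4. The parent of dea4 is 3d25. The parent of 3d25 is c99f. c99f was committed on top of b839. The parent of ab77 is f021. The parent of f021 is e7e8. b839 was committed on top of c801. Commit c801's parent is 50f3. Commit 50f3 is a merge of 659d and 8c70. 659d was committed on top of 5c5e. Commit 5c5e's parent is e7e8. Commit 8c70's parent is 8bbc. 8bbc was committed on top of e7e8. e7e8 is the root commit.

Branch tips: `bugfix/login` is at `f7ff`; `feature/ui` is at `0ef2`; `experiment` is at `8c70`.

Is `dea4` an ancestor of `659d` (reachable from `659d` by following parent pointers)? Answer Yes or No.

No

Ancestors of 659d: {5c5e, 659d, e7e8}.
dea4 is not in that set, so it is not an ancestor of 659d.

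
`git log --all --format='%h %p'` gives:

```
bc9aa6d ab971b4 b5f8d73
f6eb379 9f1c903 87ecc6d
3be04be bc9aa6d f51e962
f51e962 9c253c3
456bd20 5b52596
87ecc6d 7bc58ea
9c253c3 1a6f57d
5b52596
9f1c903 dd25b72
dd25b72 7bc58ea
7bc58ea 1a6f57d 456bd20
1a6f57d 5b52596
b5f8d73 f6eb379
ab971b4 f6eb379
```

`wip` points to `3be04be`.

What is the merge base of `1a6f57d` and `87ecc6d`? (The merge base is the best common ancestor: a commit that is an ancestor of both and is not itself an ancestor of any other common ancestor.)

1a6f57d

Ancestors of 1a6f57d: {1a6f57d, 5b52596}.
Ancestors of 87ecc6d: {1a6f57d, 456bd20, 5b52596, 7bc58ea, 87ecc6d}.
Common ancestors: {1a6f57d, 5b52596}.
Among these, 1a6f57d is not an ancestor of any other common ancestor — it is the merge base.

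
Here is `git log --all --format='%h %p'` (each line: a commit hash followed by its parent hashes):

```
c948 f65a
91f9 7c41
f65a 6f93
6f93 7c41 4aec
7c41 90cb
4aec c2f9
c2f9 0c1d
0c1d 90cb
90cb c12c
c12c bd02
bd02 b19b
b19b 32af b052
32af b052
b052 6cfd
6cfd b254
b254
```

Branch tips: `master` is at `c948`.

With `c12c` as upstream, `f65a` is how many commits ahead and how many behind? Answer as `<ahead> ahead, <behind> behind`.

Reachable from f65a: {0c1d, 32af, 4aec, 6cfd, 6f93, 7c41, 90cb, b052, b19b, b254, bd02, c12c, c2f9, f65a}.
Reachable from c12c: {32af, 6cfd, b052, b19b, b254, bd02, c12c}.
Only in f65a's history (ahead): {0c1d, 4aec, 6f93, 7c41, 90cb, c2f9, f65a} — 7.
Only in c12c's history (behind): {} — 0.

7 ahead, 0 behind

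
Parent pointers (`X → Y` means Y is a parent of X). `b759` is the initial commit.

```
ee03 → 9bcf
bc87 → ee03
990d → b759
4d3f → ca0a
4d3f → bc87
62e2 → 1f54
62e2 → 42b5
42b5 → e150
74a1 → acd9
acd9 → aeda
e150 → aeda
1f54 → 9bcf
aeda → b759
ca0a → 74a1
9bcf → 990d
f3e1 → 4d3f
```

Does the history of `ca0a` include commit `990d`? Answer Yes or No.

No

Ancestors of ca0a: {74a1, acd9, aeda, b759, ca0a}.
990d is not in that set, so it is not an ancestor of ca0a.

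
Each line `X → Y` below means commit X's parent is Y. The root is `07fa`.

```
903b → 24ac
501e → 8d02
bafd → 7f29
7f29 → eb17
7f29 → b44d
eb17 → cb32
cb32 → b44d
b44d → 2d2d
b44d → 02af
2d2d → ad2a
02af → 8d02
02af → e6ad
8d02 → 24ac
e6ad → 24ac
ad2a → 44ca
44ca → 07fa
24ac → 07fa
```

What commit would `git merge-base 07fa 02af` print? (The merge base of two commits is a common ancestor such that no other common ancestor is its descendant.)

07fa

Ancestors of 07fa: {07fa}.
Ancestors of 02af: {02af, 07fa, 24ac, 8d02, e6ad}.
Common ancestors: {07fa}.
The only common ancestor is 07fa, so it is the merge base.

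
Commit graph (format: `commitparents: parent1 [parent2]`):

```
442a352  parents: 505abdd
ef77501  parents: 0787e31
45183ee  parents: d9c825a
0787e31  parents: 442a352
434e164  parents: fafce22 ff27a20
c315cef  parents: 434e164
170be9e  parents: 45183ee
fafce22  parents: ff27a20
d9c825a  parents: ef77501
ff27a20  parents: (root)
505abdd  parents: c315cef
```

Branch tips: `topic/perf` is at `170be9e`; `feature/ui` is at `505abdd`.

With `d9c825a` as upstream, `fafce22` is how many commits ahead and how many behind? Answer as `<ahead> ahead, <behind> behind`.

Reachable from fafce22: {fafce22, ff27a20}.
Reachable from d9c825a: {0787e31, 434e164, 442a352, 505abdd, c315cef, d9c825a, ef77501, fafce22, ff27a20}.
Only in fafce22's history (ahead): {} — 0.
Only in d9c825a's history (behind): {0787e31, 434e164, 442a352, 505abdd, c315cef, d9c825a, ef77501} — 7.

0 ahead, 7 behind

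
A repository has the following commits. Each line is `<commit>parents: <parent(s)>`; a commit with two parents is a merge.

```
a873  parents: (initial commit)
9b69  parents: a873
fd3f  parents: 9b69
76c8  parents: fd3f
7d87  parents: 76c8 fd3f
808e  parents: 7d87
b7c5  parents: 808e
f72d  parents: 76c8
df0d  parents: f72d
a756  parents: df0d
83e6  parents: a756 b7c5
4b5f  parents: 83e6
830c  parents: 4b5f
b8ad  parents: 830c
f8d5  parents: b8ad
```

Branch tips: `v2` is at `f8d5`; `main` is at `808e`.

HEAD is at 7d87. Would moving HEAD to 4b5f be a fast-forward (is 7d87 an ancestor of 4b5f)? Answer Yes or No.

A fast-forward from 7d87 to 4b5f is possible iff 7d87 is an ancestor of 4b5f.
Ancestors of 4b5f: {4b5f, 76c8, 7d87, 808e, 83e6, 9b69, a756, a873, b7c5, df0d, f72d, fd3f}.
7d87 is among them, so fast-forward is possible.

Yes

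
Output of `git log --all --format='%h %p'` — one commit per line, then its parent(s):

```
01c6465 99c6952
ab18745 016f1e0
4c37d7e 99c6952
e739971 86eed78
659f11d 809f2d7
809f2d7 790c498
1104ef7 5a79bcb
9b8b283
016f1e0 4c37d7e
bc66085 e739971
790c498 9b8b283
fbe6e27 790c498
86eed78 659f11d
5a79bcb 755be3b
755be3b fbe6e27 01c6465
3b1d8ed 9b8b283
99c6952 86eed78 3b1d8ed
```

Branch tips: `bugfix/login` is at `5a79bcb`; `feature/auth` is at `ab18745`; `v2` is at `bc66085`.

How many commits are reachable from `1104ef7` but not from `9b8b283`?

Reachable from 1104ef7: {01c6465, 1104ef7, 3b1d8ed, 5a79bcb, 659f11d, 755be3b, 790c498, 809f2d7, 86eed78, 99c6952, 9b8b283, fbe6e27}.
Reachable from 9b8b283: {9b8b283}.
In 1104ef7's history but not 9b8b283's: {01c6465, 1104ef7, 3b1d8ed, 5a79bcb, 659f11d, 755be3b, 790c498, 809f2d7, 86eed78, 99c6952, fbe6e27} — 11 commits.

11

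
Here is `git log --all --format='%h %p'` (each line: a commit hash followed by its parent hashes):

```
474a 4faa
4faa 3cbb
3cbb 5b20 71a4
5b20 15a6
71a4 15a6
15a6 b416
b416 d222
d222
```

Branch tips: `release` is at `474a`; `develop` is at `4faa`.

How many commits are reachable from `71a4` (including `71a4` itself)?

4

Walking parent pointers from 71a4: reachable set = {15a6, 71a4, b416, d222}.
That is 4 commits.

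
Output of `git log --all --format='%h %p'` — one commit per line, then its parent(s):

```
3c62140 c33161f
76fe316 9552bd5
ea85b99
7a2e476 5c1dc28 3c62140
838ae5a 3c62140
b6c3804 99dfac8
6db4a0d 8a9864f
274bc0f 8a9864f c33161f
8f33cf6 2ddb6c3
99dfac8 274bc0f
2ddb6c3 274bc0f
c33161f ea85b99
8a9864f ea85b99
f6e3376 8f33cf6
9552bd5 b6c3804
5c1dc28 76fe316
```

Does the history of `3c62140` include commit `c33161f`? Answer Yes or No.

Ancestors of 3c62140 (commits reachable by following parents): {3c62140, c33161f, ea85b99}.
c33161f is in that set, so it is an ancestor of 3c62140.

Yes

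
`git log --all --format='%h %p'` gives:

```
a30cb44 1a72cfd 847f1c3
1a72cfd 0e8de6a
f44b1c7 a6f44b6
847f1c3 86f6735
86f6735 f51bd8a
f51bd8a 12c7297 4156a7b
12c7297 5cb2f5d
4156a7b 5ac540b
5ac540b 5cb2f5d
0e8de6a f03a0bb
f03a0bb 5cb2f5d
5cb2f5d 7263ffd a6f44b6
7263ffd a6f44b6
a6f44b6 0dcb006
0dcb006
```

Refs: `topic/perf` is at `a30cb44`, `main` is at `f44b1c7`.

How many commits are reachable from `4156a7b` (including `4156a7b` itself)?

6

Walking parent pointers from 4156a7b: reachable set = {0dcb006, 4156a7b, 5ac540b, 5cb2f5d, 7263ffd, a6f44b6}.
That is 6 commits.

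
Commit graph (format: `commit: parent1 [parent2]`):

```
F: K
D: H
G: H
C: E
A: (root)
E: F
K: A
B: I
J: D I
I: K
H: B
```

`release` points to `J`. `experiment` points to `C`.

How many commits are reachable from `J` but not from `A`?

6

Reachable from J: {A, B, D, H, I, J, K}.
Reachable from A: {A}.
In J's history but not A's: {B, D, H, I, J, K} — 6 commits.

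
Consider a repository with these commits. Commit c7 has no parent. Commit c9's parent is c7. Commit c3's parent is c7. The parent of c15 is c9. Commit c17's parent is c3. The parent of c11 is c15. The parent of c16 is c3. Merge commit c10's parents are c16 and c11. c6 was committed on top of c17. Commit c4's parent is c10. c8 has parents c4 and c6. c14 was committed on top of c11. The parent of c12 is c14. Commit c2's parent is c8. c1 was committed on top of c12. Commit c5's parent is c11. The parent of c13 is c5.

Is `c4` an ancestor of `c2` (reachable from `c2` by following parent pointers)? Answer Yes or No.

Ancestors of c2 (commits reachable by following parents): {c10, c11, c15, c16, c17, c2, c3, c4, c6, c7, c8, c9}.
c4 is in that set, so it is an ancestor of c2.

Yes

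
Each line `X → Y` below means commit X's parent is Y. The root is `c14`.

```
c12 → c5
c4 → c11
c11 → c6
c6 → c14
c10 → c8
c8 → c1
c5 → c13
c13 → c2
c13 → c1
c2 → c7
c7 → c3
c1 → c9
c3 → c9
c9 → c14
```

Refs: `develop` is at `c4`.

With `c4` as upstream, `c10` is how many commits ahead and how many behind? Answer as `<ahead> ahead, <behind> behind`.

Reachable from c10: {c1, c10, c14, c8, c9}.
Reachable from c4: {c11, c14, c4, c6}.
Only in c10's history (ahead): {c1, c10, c8, c9} — 4.
Only in c4's history (behind): {c11, c4, c6} — 3.

4 ahead, 3 behind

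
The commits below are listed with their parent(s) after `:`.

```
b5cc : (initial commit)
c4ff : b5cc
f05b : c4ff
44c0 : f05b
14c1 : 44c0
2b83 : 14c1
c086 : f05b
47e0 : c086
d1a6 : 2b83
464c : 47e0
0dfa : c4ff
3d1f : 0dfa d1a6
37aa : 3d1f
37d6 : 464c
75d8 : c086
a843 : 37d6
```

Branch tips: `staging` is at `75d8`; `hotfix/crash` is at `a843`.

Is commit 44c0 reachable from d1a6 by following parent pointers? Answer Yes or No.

Yes

Ancestors of d1a6 (commits reachable by following parents): {14c1, 2b83, 44c0, b5cc, c4ff, d1a6, f05b}.
44c0 is in that set, so it is an ancestor of d1a6.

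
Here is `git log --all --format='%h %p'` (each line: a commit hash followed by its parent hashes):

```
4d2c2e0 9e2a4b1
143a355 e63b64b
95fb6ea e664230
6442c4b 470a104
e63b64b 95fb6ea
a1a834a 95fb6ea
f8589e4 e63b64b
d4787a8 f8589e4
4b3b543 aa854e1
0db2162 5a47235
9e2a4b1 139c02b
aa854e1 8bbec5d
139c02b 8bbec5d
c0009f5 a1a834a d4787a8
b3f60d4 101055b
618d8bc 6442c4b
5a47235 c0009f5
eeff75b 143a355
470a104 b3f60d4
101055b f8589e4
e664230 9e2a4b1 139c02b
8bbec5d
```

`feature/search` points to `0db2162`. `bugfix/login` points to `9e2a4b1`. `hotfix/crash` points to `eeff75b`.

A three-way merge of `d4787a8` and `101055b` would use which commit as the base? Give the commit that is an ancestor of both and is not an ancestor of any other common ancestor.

Ancestors of d4787a8: {139c02b, 8bbec5d, 95fb6ea, 9e2a4b1, d4787a8, e63b64b, e664230, f8589e4}.
Ancestors of 101055b: {101055b, 139c02b, 8bbec5d, 95fb6ea, 9e2a4b1, e63b64b, e664230, f8589e4}.
Common ancestors: {139c02b, 8bbec5d, 95fb6ea, 9e2a4b1, e63b64b, e664230, f8589e4}.
Among these, f8589e4 is not an ancestor of any other common ancestor — it is the merge base.

f8589e4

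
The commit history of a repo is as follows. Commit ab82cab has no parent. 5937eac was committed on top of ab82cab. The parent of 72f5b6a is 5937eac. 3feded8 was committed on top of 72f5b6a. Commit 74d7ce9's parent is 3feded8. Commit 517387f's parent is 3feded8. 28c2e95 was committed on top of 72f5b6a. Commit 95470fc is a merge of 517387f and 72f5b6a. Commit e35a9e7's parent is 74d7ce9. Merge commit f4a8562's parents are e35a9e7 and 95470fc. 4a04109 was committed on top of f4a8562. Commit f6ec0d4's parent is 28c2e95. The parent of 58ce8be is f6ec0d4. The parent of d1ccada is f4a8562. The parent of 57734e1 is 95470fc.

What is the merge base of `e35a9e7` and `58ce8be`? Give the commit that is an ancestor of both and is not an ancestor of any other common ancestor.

72f5b6a

Ancestors of e35a9e7: {3feded8, 5937eac, 72f5b6a, 74d7ce9, ab82cab, e35a9e7}.
Ancestors of 58ce8be: {28c2e95, 58ce8be, 5937eac, 72f5b6a, ab82cab, f6ec0d4}.
Common ancestors: {5937eac, 72f5b6a, ab82cab}.
Among these, 72f5b6a is not an ancestor of any other common ancestor — it is the merge base.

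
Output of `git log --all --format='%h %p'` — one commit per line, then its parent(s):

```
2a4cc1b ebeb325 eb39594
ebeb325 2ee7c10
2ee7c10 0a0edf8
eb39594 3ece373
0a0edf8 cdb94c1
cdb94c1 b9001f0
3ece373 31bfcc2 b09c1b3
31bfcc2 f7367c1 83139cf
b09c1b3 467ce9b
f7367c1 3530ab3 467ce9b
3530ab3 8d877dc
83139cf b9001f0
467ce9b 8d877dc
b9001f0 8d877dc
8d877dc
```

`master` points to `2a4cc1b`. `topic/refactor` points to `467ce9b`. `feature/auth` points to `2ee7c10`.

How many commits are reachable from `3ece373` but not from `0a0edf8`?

7

Reachable from 3ece373: {31bfcc2, 3530ab3, 3ece373, 467ce9b, 83139cf, 8d877dc, b09c1b3, b9001f0, f7367c1}.
Reachable from 0a0edf8: {0a0edf8, 8d877dc, b9001f0, cdb94c1}.
In 3ece373's history but not 0a0edf8's: {31bfcc2, 3530ab3, 3ece373, 467ce9b, 83139cf, b09c1b3, f7367c1} — 7 commits.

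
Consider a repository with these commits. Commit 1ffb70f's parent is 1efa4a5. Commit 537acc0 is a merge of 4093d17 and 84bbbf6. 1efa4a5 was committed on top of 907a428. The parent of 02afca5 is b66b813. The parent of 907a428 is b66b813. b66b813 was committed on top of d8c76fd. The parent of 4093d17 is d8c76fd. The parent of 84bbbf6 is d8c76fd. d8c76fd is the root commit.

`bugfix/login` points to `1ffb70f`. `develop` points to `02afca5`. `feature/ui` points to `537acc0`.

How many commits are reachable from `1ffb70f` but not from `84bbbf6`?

Reachable from 1ffb70f: {1efa4a5, 1ffb70f, 907a428, b66b813, d8c76fd}.
Reachable from 84bbbf6: {84bbbf6, d8c76fd}.
In 1ffb70f's history but not 84bbbf6's: {1efa4a5, 1ffb70f, 907a428, b66b813} — 4 commits.

4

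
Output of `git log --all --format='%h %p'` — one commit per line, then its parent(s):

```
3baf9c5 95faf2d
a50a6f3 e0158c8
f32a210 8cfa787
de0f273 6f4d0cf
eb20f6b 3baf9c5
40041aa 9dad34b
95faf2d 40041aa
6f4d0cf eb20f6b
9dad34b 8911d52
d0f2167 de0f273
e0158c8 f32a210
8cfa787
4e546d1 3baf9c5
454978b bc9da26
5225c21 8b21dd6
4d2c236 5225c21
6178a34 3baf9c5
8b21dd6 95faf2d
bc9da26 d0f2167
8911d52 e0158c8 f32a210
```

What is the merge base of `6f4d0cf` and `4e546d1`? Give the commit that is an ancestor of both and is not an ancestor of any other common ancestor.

3baf9c5

Ancestors of 6f4d0cf: {3baf9c5, 40041aa, 6f4d0cf, 8911d52, 8cfa787, 95faf2d, 9dad34b, e0158c8, eb20f6b, f32a210}.
Ancestors of 4e546d1: {3baf9c5, 40041aa, 4e546d1, 8911d52, 8cfa787, 95faf2d, 9dad34b, e0158c8, f32a210}.
Common ancestors: {3baf9c5, 40041aa, 8911d52, 8cfa787, 95faf2d, 9dad34b, e0158c8, f32a210}.
Among these, 3baf9c5 is not an ancestor of any other common ancestor — it is the merge base.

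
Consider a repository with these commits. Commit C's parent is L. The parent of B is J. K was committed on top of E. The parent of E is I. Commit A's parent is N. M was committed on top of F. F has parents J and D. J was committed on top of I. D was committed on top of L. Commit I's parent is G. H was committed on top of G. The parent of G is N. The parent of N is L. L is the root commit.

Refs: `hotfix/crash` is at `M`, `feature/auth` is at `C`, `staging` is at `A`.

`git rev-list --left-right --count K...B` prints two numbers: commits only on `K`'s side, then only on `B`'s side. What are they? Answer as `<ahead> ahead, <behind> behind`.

2 ahead, 2 behind

Reachable from K: {E, G, I, K, L, N}.
Reachable from B: {B, G, I, J, L, N}.
Only in K's history (ahead): {E, K} — 2.
Only in B's history (behind): {B, J} — 2.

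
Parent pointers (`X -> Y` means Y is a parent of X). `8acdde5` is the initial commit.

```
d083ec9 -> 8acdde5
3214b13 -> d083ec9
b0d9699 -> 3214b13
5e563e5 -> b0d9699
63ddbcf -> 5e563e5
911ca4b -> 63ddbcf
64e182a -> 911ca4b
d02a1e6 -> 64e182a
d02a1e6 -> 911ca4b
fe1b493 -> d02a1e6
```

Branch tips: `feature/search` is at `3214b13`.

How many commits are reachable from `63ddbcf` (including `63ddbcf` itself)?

Walking parent pointers from 63ddbcf: reachable set = {3214b13, 5e563e5, 63ddbcf, 8acdde5, b0d9699, d083ec9}.
That is 6 commits.

6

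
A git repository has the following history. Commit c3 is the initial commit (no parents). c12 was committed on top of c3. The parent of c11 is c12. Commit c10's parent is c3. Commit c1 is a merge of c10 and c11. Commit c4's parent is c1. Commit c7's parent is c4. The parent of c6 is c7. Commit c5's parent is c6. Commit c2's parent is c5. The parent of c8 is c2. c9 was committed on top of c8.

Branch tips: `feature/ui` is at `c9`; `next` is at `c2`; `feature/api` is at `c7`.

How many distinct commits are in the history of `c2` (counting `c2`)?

Walking parent pointers from c2: reachable set = {c1, c10, c11, c12, c2, c3, c4, c5, c6, c7}.
That is 10 commits.

10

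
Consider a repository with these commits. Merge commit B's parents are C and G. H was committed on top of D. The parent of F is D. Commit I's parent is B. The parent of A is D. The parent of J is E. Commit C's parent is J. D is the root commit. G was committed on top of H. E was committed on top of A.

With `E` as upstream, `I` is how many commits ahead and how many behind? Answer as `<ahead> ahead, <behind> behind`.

Reachable from I: {A, B, C, D, E, G, H, I, J}.
Reachable from E: {A, D, E}.
Only in I's history (ahead): {B, C, G, H, I, J} — 6.
Only in E's history (behind): {} — 0.

6 ahead, 0 behind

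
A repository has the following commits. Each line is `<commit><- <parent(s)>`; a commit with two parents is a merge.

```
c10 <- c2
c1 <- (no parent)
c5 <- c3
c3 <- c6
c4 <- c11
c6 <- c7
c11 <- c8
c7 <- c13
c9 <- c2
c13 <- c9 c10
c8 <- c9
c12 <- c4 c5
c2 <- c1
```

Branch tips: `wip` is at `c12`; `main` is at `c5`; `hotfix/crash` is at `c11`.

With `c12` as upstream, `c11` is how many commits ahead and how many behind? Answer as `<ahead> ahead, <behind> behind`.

Reachable from c11: {c1, c11, c2, c8, c9}.
Reachable from c12: {c1, c10, c11, c12, c13, c2, c3, c4, c5, c6, c7, c8, c9}.
Only in c11's history (ahead): {} — 0.
Only in c12's history (behind): {c10, c12, c13, c3, c4, c5, c6, c7} — 8.

0 ahead, 8 behind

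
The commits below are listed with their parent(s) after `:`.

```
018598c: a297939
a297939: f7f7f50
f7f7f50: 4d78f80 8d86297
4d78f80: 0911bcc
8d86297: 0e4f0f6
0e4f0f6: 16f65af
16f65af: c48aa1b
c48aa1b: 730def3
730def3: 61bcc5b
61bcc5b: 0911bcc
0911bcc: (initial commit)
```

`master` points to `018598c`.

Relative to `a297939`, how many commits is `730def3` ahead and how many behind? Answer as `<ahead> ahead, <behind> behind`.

0 ahead, 7 behind

Reachable from 730def3: {0911bcc, 61bcc5b, 730def3}.
Reachable from a297939: {0911bcc, 0e4f0f6, 16f65af, 4d78f80, 61bcc5b, 730def3, 8d86297, a297939, c48aa1b, f7f7f50}.
Only in 730def3's history (ahead): {} — 0.
Only in a297939's history (behind): {0e4f0f6, 16f65af, 4d78f80, 8d86297, a297939, c48aa1b, f7f7f50} — 7.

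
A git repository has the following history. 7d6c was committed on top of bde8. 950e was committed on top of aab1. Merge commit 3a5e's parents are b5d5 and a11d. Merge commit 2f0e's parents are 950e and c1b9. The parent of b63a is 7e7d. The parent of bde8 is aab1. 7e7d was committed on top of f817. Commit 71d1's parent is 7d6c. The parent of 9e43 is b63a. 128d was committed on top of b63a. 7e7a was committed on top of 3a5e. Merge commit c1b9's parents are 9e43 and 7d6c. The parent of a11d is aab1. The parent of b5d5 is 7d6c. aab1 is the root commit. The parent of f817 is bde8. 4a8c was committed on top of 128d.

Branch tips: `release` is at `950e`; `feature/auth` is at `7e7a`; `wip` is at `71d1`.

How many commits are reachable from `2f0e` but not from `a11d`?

Reachable from 2f0e: {2f0e, 7d6c, 7e7d, 950e, 9e43, aab1, b63a, bde8, c1b9, f817}.
Reachable from a11d: {a11d, aab1}.
In 2f0e's history but not a11d's: {2f0e, 7d6c, 7e7d, 950e, 9e43, b63a, bde8, c1b9, f817} — 9 commits.

9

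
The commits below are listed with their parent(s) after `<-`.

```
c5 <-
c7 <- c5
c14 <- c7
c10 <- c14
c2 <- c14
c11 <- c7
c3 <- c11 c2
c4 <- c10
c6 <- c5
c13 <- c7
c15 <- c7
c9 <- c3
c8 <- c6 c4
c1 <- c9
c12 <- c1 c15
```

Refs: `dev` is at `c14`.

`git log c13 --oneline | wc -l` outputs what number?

Walking parent pointers from c13: reachable set = {c13, c5, c7}.
That is 3 commits.

3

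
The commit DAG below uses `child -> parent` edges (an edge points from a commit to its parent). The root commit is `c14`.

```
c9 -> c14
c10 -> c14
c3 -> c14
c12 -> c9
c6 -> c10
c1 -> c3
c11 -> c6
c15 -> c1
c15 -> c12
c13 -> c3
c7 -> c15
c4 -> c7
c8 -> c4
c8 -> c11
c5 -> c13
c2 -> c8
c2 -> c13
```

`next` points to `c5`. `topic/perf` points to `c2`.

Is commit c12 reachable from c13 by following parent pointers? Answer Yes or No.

Ancestors of c13: {c13, c14, c3}.
c12 is not in that set, so it is not an ancestor of c13.

No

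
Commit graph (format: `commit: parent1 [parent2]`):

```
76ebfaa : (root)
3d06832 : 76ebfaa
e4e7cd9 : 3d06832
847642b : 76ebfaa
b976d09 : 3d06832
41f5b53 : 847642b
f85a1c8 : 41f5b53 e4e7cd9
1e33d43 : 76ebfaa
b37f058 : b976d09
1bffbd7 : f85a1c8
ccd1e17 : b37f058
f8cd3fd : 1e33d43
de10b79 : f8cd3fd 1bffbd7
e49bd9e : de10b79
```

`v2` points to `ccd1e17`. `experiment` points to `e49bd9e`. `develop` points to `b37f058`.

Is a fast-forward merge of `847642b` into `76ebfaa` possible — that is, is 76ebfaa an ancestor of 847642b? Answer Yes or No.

A fast-forward from 76ebfaa to 847642b is possible iff 76ebfaa is an ancestor of 847642b.
Ancestors of 847642b: {76ebfaa, 847642b}.
76ebfaa is among them, so fast-forward is possible.

Yes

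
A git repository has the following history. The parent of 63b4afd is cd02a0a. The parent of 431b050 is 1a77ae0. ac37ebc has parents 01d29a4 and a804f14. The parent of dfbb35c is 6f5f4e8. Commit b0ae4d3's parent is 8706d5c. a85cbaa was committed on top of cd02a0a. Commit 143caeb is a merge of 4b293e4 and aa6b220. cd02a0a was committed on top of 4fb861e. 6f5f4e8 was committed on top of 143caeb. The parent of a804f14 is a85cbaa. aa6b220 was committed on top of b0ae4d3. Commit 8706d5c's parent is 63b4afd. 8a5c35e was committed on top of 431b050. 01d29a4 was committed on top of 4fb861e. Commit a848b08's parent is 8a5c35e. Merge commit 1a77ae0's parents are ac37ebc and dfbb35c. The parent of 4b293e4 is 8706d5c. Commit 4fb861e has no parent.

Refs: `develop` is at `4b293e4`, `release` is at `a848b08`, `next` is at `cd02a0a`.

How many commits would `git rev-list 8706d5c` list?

4

Walking parent pointers from 8706d5c: reachable set = {4fb861e, 63b4afd, 8706d5c, cd02a0a}.
That is 4 commits.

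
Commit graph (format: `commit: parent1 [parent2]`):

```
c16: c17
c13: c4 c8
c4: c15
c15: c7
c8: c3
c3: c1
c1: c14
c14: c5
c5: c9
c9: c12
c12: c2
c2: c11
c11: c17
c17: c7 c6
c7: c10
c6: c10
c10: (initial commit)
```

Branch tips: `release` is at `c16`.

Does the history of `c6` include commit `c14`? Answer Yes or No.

Ancestors of c6: {c10, c6}.
c14 is not in that set, so it is not an ancestor of c6.

No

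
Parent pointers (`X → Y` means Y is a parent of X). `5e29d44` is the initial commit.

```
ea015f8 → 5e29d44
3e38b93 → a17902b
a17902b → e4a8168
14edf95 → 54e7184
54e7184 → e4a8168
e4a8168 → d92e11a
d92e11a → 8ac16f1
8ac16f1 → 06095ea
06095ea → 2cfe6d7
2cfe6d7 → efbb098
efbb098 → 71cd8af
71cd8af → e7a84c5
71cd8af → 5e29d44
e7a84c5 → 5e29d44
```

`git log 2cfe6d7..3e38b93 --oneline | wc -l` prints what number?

6

Reachable from 3e38b93: {06095ea, 2cfe6d7, 3e38b93, 5e29d44, 71cd8af, 8ac16f1, a17902b, d92e11a, e4a8168, e7a84c5, efbb098}.
Reachable from 2cfe6d7: {2cfe6d7, 5e29d44, 71cd8af, e7a84c5, efbb098}.
In 3e38b93's history but not 2cfe6d7's: {06095ea, 3e38b93, 8ac16f1, a17902b, d92e11a, e4a8168} — 6 commits.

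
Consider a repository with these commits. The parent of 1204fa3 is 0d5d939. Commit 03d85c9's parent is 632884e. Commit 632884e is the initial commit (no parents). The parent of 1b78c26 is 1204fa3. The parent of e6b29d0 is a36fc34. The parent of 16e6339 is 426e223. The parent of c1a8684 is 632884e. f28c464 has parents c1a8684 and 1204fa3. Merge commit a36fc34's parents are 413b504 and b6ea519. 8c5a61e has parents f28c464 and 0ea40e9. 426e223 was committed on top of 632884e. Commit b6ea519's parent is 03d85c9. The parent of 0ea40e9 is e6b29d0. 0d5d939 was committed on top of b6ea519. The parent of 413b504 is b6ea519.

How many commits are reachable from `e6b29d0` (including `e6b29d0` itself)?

Walking parent pointers from e6b29d0: reachable set = {03d85c9, 413b504, 632884e, a36fc34, b6ea519, e6b29d0}.
That is 6 commits.

6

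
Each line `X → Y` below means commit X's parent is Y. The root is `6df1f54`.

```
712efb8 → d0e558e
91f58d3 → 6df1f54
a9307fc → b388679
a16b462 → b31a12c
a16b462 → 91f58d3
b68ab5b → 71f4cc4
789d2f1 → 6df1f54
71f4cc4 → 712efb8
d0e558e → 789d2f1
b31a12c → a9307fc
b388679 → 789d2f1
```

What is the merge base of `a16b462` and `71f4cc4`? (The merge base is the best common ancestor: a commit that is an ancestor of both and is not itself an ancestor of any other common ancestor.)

Ancestors of a16b462: {6df1f54, 789d2f1, 91f58d3, a16b462, a9307fc, b31a12c, b388679}.
Ancestors of 71f4cc4: {6df1f54, 712efb8, 71f4cc4, 789d2f1, d0e558e}.
Common ancestors: {6df1f54, 789d2f1}.
Among these, 789d2f1 is not an ancestor of any other common ancestor — it is the merge base.

789d2f1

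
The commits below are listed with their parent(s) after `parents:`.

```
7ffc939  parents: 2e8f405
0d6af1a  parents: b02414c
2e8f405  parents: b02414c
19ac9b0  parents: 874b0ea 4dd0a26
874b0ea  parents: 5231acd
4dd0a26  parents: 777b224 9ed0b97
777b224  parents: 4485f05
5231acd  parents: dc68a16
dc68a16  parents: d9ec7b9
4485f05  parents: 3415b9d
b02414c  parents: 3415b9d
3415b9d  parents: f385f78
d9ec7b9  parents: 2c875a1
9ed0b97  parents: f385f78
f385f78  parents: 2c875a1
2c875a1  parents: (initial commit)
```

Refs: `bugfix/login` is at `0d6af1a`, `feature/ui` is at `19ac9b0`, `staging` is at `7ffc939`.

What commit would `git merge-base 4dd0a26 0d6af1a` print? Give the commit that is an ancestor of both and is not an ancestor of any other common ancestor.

3415b9d

Ancestors of 4dd0a26: {2c875a1, 3415b9d, 4485f05, 4dd0a26, 777b224, 9ed0b97, f385f78}.
Ancestors of 0d6af1a: {0d6af1a, 2c875a1, 3415b9d, b02414c, f385f78}.
Common ancestors: {2c875a1, 3415b9d, f385f78}.
Among these, 3415b9d is not an ancestor of any other common ancestor — it is the merge base.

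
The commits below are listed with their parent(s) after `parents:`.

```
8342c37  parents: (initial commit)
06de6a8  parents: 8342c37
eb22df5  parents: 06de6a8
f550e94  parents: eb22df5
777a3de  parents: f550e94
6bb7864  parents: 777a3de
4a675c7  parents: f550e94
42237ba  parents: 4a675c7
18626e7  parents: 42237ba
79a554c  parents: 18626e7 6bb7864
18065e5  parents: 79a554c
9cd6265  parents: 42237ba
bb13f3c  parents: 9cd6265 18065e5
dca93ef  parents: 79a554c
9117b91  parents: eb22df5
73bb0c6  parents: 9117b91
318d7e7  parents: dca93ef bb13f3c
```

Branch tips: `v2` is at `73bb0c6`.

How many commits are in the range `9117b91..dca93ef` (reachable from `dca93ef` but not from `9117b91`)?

8

Reachable from dca93ef: {06de6a8, 18626e7, 42237ba, 4a675c7, 6bb7864, 777a3de, 79a554c, 8342c37, dca93ef, eb22df5, f550e94}.
Reachable from 9117b91: {06de6a8, 8342c37, 9117b91, eb22df5}.
In dca93ef's history but not 9117b91's: {18626e7, 42237ba, 4a675c7, 6bb7864, 777a3de, 79a554c, dca93ef, f550e94} — 8 commits.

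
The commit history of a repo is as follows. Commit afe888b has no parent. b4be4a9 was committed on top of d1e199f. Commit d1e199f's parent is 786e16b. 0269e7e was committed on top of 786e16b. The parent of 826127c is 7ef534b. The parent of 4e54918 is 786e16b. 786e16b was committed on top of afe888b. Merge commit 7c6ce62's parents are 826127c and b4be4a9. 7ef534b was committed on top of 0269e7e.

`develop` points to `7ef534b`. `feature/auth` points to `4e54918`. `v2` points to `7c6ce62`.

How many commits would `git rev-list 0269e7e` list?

3

Walking parent pointers from 0269e7e: reachable set = {0269e7e, 786e16b, afe888b}.
That is 3 commits.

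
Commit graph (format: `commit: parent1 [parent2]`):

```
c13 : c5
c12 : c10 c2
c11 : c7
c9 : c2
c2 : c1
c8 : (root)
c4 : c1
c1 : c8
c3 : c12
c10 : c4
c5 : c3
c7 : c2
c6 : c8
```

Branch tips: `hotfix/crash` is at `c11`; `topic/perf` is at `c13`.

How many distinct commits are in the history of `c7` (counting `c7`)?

Walking parent pointers from c7: reachable set = {c1, c2, c7, c8}.
That is 4 commits.

4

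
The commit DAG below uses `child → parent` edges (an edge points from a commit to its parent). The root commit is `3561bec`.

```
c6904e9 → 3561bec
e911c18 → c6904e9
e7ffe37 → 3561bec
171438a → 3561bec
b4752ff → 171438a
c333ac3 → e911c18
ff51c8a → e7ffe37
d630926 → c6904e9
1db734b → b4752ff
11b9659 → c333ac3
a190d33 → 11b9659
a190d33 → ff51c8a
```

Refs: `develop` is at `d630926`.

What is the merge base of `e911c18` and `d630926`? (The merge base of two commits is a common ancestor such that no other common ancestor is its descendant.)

c6904e9

Ancestors of e911c18: {3561bec, c6904e9, e911c18}.
Ancestors of d630926: {3561bec, c6904e9, d630926}.
Common ancestors: {3561bec, c6904e9}.
Among these, c6904e9 is not an ancestor of any other common ancestor — it is the merge base.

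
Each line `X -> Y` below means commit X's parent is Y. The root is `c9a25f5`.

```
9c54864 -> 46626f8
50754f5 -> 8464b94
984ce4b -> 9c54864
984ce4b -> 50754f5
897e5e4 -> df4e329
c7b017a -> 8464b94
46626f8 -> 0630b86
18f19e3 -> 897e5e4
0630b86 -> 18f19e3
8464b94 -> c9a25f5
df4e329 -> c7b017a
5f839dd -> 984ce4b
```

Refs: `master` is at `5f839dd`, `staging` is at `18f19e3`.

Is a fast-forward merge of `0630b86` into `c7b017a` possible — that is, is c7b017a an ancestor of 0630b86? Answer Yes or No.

Yes

A fast-forward from c7b017a to 0630b86 is possible iff c7b017a is an ancestor of 0630b86.
Ancestors of 0630b86: {0630b86, 18f19e3, 8464b94, 897e5e4, c7b017a, c9a25f5, df4e329}.
c7b017a is among them, so fast-forward is possible.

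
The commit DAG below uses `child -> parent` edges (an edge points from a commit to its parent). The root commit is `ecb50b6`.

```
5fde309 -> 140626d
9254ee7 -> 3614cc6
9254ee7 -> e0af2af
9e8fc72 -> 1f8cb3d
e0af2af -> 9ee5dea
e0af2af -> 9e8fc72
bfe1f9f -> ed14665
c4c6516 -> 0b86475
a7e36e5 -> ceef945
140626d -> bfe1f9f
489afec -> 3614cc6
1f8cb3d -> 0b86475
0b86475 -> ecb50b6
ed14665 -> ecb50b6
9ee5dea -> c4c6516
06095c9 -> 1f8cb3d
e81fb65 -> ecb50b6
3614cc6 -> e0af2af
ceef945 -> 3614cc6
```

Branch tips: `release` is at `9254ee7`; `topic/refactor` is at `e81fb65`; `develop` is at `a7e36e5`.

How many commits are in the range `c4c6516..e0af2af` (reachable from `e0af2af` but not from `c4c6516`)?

Reachable from e0af2af: {0b86475, 1f8cb3d, 9e8fc72, 9ee5dea, c4c6516, e0af2af, ecb50b6}.
Reachable from c4c6516: {0b86475, c4c6516, ecb50b6}.
In e0af2af's history but not c4c6516's: {1f8cb3d, 9e8fc72, 9ee5dea, e0af2af} — 4 commits.

4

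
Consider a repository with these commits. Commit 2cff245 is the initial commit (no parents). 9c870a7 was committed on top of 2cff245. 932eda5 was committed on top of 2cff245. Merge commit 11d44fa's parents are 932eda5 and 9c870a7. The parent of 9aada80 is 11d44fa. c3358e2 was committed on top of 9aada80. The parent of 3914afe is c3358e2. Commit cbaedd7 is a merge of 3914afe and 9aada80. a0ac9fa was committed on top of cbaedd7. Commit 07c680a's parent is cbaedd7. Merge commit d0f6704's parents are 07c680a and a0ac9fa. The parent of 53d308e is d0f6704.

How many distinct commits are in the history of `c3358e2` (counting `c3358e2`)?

Walking parent pointers from c3358e2: reachable set = {11d44fa, 2cff245, 932eda5, 9aada80, 9c870a7, c3358e2}.
That is 6 commits.

6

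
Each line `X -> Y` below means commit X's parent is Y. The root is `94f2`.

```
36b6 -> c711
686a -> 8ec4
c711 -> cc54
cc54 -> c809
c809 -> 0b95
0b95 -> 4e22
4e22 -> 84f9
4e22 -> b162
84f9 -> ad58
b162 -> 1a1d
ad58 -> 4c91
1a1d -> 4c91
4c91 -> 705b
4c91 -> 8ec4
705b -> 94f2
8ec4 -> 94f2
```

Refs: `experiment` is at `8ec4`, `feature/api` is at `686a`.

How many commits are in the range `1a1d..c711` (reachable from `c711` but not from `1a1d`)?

Reachable from c711: {0b95, 1a1d, 4c91, 4e22, 705b, 84f9, 8ec4, 94f2, ad58, b162, c711, c809, cc54}.
Reachable from 1a1d: {1a1d, 4c91, 705b, 8ec4, 94f2}.
In c711's history but not 1a1d's: {0b95, 4e22, 84f9, ad58, b162, c711, c809, cc54} — 8 commits.

8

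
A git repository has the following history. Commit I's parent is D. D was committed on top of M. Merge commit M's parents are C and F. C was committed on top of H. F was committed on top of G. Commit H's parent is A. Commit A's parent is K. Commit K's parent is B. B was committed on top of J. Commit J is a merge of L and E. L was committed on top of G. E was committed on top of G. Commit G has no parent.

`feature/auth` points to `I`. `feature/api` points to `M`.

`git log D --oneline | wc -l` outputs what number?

Walking parent pointers from D: reachable set = {A, B, C, D, E, F, G, H, J, K, L, M}.
That is 12 commits.

12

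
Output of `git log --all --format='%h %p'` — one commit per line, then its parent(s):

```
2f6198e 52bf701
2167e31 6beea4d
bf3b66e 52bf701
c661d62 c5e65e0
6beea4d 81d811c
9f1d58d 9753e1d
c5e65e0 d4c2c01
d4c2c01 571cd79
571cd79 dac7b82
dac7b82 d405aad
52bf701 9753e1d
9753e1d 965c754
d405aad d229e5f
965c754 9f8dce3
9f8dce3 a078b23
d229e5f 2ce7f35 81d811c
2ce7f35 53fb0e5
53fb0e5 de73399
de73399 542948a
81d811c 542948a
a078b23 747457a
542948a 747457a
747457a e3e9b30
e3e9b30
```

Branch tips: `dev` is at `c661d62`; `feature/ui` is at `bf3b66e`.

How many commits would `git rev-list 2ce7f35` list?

6

Walking parent pointers from 2ce7f35: reachable set = {2ce7f35, 53fb0e5, 542948a, 747457a, de73399, e3e9b30}.
That is 6 commits.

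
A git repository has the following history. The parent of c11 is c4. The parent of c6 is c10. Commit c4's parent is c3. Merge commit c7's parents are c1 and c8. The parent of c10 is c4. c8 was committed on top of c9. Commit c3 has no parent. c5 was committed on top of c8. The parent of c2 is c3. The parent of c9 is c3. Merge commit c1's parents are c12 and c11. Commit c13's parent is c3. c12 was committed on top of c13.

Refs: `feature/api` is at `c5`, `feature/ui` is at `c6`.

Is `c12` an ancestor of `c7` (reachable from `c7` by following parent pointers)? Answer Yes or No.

Ancestors of c7 (commits reachable by following parents): {c1, c11, c12, c13, c3, c4, c7, c8, c9}.
c12 is in that set, so it is an ancestor of c7.

Yes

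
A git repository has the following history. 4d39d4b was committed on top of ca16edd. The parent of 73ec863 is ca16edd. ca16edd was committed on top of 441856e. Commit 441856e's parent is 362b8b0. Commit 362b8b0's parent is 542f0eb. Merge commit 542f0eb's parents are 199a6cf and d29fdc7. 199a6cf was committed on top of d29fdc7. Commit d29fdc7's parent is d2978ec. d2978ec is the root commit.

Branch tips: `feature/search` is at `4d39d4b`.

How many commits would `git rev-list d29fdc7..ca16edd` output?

Reachable from ca16edd: {199a6cf, 362b8b0, 441856e, 542f0eb, ca16edd, d2978ec, d29fdc7}.
Reachable from d29fdc7: {d2978ec, d29fdc7}.
In ca16edd's history but not d29fdc7's: {199a6cf, 362b8b0, 441856e, 542f0eb, ca16edd} — 5 commits.

5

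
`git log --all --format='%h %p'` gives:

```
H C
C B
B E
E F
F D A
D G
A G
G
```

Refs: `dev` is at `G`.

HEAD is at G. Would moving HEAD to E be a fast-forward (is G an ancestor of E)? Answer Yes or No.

Yes

A fast-forward from G to E is possible iff G is an ancestor of E.
Ancestors of E: {A, D, E, F, G}.
G is among them, so fast-forward is possible.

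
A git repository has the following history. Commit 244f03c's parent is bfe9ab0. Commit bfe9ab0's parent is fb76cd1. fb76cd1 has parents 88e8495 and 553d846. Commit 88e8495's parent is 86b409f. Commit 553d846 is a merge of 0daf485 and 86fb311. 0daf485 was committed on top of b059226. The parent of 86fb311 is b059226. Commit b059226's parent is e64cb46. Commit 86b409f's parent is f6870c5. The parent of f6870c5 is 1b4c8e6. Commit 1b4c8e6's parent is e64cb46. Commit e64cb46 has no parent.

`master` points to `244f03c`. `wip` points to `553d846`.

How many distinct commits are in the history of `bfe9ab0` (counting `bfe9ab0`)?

11

Walking parent pointers from bfe9ab0: reachable set = {0daf485, 1b4c8e6, 553d846, 86b409f, 86fb311, 88e8495, b059226, bfe9ab0, e64cb46, f6870c5, fb76cd1}.
That is 11 commits.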